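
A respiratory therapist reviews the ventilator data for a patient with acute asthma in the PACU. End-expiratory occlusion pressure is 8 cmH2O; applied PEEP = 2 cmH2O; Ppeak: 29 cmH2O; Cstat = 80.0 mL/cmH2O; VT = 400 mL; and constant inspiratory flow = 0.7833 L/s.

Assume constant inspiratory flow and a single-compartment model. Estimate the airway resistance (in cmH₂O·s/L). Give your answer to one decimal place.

20.4

Total PEEP = 8 cmH2O (set 2 + intrinsic 6); this is the baseline alveolar pressure.
Equation of motion (constant flow): PIP = Vt/C + R·V̇ + PEEP.
R·V̇ = PIP − Vt/C − PEEP = 29 − 400/80.0 − 8 = 29 − 5.0 − 8 = 16.0 cmH2O.
R = 16.0 / 0.7833 = 20.426 cmH2O·s/L.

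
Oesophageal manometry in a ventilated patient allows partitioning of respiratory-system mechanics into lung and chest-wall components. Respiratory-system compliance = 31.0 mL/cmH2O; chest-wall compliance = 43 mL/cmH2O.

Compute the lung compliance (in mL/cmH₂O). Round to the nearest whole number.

1/CL = 1/Crs − 1/Ccw.
1/CL = 1/31.0 − 1/43 = 0.009002.
CL = 111.09 mL/cmH2O.

111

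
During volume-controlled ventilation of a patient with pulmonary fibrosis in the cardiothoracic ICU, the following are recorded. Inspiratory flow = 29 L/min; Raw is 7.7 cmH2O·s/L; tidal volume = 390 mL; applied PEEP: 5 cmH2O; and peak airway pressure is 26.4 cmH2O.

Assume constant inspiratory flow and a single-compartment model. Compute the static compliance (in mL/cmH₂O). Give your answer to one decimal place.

Flow: 29 L/min ÷ 60 = 0.4833 L/s.
Equation of motion (constant flow): PIP = Vt/C + R·V̇ + PEEP.
Vt/C = PIP − R·V̇ − PEEP = 26.4 − 7.7×0.4833 − 5 = 26.4 − 3.721 − 5 = 17.679 cmH2O.
C = Vt / 17.679 = 390 / 17.679 = 22.06 mL/cmH2O.

22.1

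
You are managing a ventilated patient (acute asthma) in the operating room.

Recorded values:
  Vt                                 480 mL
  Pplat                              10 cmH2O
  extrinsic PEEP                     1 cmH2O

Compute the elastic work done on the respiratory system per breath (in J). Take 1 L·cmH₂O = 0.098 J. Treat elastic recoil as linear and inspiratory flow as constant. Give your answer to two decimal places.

0.21

Elastic work ≈ ½ × (Pplat − PEEP) × Vt = 0.5 × (10 − 1) × 0.480 L = 0.5 × 9.0 × 0.480 = 2.16 L·cmH2O.
× 0.098 J/(L·cmH2O) → 0.2117 J.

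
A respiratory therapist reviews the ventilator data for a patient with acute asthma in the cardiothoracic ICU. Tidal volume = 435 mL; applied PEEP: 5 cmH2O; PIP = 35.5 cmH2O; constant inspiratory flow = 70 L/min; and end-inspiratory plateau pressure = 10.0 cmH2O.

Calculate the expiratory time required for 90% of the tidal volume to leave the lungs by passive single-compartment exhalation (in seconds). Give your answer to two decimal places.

Flow: 70 L/min ÷ 60 = 1.1667 L/s.
R = (PIP − Pplat)/V̇ = (35.5 − 10.0) / 1.1667 = 25.5/1.1667 = 21.857 cmH2O·s/L.
C = Vt/(Pplat − PEEP) = 435.0 / (10.0 − 5) = 435.0/5.0 = 87.0 mL/cmH2O.
τ = R × C = 21.857 × 0.087 L/cmH2O = 1.902 s.
t = −τ·ln(1 − 0.90) = −1.902·ln(0.1) = 4.38 s.

4.38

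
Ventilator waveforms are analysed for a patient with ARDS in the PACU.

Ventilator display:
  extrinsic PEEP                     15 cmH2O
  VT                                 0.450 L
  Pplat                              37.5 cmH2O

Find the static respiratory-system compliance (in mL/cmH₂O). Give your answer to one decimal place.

Cstat = Vt / (Pplat − PEEP) = 450 / (37.5 − 15) = 450 / 22.5 = 20.0 mL/cmH2O.

20.0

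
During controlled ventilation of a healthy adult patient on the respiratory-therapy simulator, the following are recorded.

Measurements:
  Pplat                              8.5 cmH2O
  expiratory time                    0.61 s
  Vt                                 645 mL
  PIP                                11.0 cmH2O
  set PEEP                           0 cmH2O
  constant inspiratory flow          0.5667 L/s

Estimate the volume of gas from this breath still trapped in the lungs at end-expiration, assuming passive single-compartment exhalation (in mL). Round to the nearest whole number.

104

R = (PIP − Pplat)/V̇ = (11.0 − 8.5) / 0.5667 = 2.5/0.5667 = 4.412 cmH2O·s/L.
C = Vt/(Pplat − PEEP) = 645.0 / (8.5 − 0) = 645.0/8.5 = 75.882 mL/cmH2O.
τ = R × C = 4.412 × 0.07588 L/cmH2O = 0.3348 s.
Fraction remaining = e^(−Te/τ) = e^(−0.61/0.3348) = 0.1617.
Trapped volume = 645.0 × 0.1617 = 104.3 mL.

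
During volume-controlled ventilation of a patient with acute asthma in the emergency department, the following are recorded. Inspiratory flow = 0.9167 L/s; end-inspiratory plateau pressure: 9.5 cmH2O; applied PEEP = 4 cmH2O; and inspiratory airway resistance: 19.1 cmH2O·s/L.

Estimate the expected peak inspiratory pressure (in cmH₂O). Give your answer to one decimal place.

PIP = Pplat + Raw × flow = 9.5 + 19.1 × 0.9167 = 9.5 + 17.509 = 27.009 cmH2O.

27.0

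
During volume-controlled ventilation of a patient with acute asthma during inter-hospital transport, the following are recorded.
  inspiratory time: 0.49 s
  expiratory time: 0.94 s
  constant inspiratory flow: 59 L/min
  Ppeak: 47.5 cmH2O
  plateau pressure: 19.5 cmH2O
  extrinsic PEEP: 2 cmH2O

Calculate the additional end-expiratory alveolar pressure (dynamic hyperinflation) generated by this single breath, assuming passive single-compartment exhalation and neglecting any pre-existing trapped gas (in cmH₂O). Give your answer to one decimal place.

5.3

Flow: 59 L/min ÷ 60 = 0.9833 L/s.
Vt = flow × Ti = 0.9833 L/s × 0.49 s × 1000 mL/L = 481.82 mL.
R = (PIP − Pplat)/V̇ = (47.5 − 19.5) / 0.9833 = 28.0/0.9833 = 28.476 cmH2O·s/L.
C = Vt/(Pplat − PEEP) = 481.82 / (19.5 − 2) = 481.82/17.5 = 27.533 mL/cmH2O.
τ = R × C = 28.476 × 0.02753 L/cmH2O = 0.7839 s.
Fraction remaining = e^(−Te/τ) = e^(−0.94/0.7839) = 0.3015; trapped volume = 481.82 × 0.3015 = 145.27 mL.
Additional alveolar pressure from trapping ≈ V_trapped / C = 145.27 / 27.533 = 5.276 cmH2O.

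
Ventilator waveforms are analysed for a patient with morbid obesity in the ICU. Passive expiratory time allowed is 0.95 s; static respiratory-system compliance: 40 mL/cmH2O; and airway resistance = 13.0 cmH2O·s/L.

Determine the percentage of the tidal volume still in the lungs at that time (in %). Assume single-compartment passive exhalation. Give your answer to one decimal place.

τ = R × C = 13.0 × 40 mL/cmH2O = 13.0 × 0.040 L/cmH2O = 0.52 s.
Passive exhalation: V(t)/V₀ = e^(−t/τ) = e^(−0.95/0.52) = 0.1609.
Fraction remaining = 0.1609 → 16.09%.

16.1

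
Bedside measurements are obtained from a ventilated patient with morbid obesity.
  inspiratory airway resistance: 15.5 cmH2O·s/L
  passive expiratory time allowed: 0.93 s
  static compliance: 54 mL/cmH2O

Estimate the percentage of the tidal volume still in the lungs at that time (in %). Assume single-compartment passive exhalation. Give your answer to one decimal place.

32.9

τ = R × C = 15.5 × 54 mL/cmH2O = 15.5 × 0.054 L/cmH2O = 0.837 s.
Passive exhalation: V(t)/V₀ = e^(−t/τ) = e^(−0.93/0.837) = 0.3292.
Fraction remaining = 0.3292 → 32.92%.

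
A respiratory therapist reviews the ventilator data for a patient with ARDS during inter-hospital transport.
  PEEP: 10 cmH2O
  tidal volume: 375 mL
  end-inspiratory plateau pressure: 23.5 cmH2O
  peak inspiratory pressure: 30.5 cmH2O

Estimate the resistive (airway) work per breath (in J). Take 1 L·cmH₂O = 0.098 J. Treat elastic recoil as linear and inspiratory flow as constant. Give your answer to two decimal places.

With constant inspiratory flow the resistive pressure is constant at PIP − Pplat = 30.5 − 23.5 = 7.0 cmH2O, so resistive work = 7.0 × 0.375 = 2.625 L·cmH2O.
× 0.098 J/(L·cmH2O) → 0.2573 J.

0.26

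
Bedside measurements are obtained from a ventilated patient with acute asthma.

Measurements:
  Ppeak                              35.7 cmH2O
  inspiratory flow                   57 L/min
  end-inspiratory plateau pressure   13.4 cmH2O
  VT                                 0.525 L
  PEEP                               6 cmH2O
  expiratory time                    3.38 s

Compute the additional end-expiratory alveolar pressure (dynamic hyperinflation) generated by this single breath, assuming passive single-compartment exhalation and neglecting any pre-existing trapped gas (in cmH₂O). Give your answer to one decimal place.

Flow: 57 L/min ÷ 60 = 0.95 L/s.
R = (PIP − Pplat)/V̇ = (35.7 − 13.4) / 0.95 = 22.3/0.95 = 23.474 cmH2O·s/L.
C = Vt/(Pplat − PEEP) = 525.0 / (13.4 − 6) = 525.0/7.4 = 70.946 mL/cmH2O.
τ = R × C = 23.474 × 0.07095 L/cmH2O = 1.665 s.
Fraction remaining = e^(−Te/τ) = e^(−3.38/1.665) = 0.1313; trapped volume = 525.0 × 0.1313 = 68.933 mL.
Additional alveolar pressure from trapping ≈ V_trapped / C = 68.933 / 70.946 = 0.9716 cmH2O.

1.0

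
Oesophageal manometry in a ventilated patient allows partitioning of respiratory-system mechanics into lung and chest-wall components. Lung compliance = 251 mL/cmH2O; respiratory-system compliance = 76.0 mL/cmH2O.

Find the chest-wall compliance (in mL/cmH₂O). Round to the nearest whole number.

109

1/Ccw = 1/Crs − 1/CL.
1/Ccw = 1/76.0 − 1/251 = 0.009174.
Ccw = 109.0 mL/cmH2O.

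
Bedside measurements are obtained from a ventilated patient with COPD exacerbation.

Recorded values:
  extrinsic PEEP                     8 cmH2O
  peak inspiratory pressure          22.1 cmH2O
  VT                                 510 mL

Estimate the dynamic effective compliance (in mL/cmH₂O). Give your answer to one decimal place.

Dynamic compliance = Vt / (PIP − PEEP) = 510 / (22.1 − 8) = 510 / 14.1 = 36.17 mL/cmH2O.

36.2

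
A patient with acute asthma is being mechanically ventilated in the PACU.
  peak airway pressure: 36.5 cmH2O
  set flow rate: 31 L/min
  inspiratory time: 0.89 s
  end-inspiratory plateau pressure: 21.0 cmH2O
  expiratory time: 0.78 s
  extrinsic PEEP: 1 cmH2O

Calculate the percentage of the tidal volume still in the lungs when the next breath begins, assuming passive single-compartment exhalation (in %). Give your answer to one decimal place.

Flow: 31 L/min ÷ 60 = 0.5167 L/s.
Vt = flow × Ti = 0.5167 L/s × 0.89 s × 1000 mL/L = 459.86 mL.
R = (PIP − Pplat)/V̇ = (36.5 − 21.0) / 0.5167 = 15.5/0.5167 = 29.998 cmH2O·s/L.
C = Vt/(Pplat − PEEP) = 459.86 / (21.0 − 1) = 459.86/20.0 = 22.993 mL/cmH2O.
τ = R × C = 29.998 × 0.02299 L/cmH2O = 0.6897 s.
Fraction remaining at end-expiration = e^(−Te/τ) = e^(−0.78/0.6897) = 0.3227 → 32.27%.

32.3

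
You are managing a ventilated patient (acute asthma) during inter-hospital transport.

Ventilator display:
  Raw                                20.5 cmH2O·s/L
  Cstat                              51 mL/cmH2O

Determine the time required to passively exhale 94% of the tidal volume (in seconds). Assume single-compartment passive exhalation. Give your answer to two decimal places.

τ = R × C = 20.5 × 51 mL/cmH2O = 20.5 × 0.051 L/cmH2O = 1.046 s.
Exhaled fraction f = 1 − e^(−t/τ) → t = −τ·ln(1 − f) = −1.046·ln(0.06) = 2.943 s.

2.94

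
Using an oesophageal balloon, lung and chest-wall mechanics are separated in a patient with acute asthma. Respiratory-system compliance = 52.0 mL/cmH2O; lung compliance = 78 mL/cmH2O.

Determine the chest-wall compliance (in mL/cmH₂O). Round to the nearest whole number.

1/Ccw = 1/Crs − 1/CL.
1/Ccw = 1/52.0 − 1/78 = 0.00641.
Ccw = 156.01 mL/cmH2O.

156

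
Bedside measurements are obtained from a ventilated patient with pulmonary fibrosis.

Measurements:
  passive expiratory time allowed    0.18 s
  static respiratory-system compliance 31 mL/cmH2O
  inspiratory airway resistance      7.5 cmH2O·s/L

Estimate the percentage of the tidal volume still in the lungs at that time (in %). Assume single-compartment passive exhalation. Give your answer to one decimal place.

46.1

τ = R × C = 7.5 × 31 mL/cmH2O = 7.5 × 0.031 L/cmH2O = 0.2325 s.
Passive exhalation: V(t)/V₀ = e^(−t/τ) = e^(−0.18/0.2325) = 0.4611.
Fraction remaining = 0.4611 → 46.11%.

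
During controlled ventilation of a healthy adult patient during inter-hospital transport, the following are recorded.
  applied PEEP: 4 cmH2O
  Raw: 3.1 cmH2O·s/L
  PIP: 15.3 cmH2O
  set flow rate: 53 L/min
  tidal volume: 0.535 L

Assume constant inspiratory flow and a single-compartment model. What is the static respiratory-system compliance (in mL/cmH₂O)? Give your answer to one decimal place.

62.5

Flow: 53 L/min ÷ 60 = 0.8833 L/s.
Equation of motion (constant flow): PIP = Vt/C + R·V̇ + PEEP.
Vt/C = PIP − R·V̇ − PEEP = 15.3 − 3.1×0.8833 − 4 = 15.3 − 2.738 − 4 = 8.562 cmH2O.
C = Vt / 8.562 = 535 / 8.562 = 62.485 mL/cmH2O.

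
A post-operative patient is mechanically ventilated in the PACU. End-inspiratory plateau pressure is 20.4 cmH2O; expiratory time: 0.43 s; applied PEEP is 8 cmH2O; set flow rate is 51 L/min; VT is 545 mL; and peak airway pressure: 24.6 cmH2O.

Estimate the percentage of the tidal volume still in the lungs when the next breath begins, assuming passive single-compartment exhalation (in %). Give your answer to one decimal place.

Flow: 51 L/min ÷ 60 = 0.85 L/s.
R = (PIP − Pplat)/V̇ = (24.6 − 20.4) / 0.85 = 4.2/0.85 = 4.941 cmH2O·s/L.
C = Vt/(Pplat − PEEP) = 545.0 / (20.4 − 8) = 545.0/12.4 = 43.952 mL/cmH2O.
τ = R × C = 4.941 × 0.04395 L/cmH2O = 0.2172 s.
Fraction remaining at end-expiration = e^(−Te/τ) = e^(−0.43/0.2172) = 0.1381 → 13.81%.

13.8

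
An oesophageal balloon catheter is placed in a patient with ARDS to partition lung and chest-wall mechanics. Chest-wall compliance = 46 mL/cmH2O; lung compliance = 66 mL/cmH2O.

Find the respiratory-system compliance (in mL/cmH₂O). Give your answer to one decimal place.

Lung and chest wall are elastances in series: 1/Crs = 1/CL + 1/Ccw.
1/Crs = 1/66 + 1/46 = 0.03689.
Crs = 27.108 mL/cmH2O.

27.1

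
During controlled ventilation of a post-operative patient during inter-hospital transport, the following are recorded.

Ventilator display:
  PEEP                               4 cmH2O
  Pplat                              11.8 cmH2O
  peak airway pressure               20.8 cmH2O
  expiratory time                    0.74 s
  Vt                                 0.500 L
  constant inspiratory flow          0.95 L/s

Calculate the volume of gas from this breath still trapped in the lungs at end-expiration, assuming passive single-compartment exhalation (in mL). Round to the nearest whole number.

R = (PIP − Pplat)/V̇ = (20.8 − 11.8) / 0.95 = 9.0/0.95 = 9.474 cmH2O·s/L.
C = Vt/(Pplat − PEEP) = 500.0 / (11.8 − 4) = 500.0/7.8 = 64.103 mL/cmH2O.
τ = R × C = 9.474 × 0.0641 L/cmH2O = 0.6073 s.
Fraction remaining = e^(−Te/τ) = e^(−0.74/0.6073) = 0.2957.
Trapped volume = 500.0 × 0.2957 = 147.85 mL.

148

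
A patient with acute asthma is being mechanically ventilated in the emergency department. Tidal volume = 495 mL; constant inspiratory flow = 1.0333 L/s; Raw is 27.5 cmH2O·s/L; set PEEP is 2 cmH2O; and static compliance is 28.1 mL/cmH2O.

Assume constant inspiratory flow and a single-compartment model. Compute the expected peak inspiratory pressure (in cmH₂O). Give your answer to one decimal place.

Equation of motion (constant flow): PIP = Vt/C + R·V̇ + PEEP.
PIP = 495/28.1 + 27.5×1.0333 + 2 = 17.616 + 28.416 + 2 = 48.032 cmH2O.

48.0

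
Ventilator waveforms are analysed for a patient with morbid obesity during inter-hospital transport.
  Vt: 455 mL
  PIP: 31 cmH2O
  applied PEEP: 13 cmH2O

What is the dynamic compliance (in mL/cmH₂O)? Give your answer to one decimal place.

25.3

Dynamic compliance = Vt / (PIP − PEEP) = 455 / (31 − 13) = 455 / 18.0 = 25.278 mL/cmH2O.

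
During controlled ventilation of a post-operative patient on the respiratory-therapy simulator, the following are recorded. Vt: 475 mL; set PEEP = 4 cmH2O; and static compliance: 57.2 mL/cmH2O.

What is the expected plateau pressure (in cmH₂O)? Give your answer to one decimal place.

Pplat = PEEP + Vt / Cstat = 4 + 475 / 57.2 = 4 + 8.304 = 12.304 cmH2O.

12.3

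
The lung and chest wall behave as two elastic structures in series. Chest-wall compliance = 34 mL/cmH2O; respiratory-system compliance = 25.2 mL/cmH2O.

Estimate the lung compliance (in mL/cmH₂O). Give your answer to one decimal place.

97.4

1/CL = 1/Crs − 1/Ccw.
1/CL = 1/25.2 − 1/34 = 0.01027.
CL = 97.371 mL/cmH2O.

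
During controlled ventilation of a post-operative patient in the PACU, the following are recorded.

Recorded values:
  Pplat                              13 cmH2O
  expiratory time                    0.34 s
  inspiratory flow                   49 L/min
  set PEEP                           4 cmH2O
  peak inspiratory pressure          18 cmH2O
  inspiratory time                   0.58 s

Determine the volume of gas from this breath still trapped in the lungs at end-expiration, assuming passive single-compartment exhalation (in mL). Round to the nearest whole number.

Flow: 49 L/min ÷ 60 = 0.8167 L/s.
Vt = flow × Ti = 0.8167 L/s × 0.58 s × 1000 mL/L = 473.69 mL.
R = (PIP − Pplat)/V̇ = (18 − 13) / 0.8167 = 5.0/0.8167 = 6.122 cmH2O·s/L.
C = Vt/(Pplat − PEEP) = 473.69 / (13 − 4) = 473.69/9.0 = 52.632 mL/cmH2O.
τ = R × C = 6.122 × 0.05263 L/cmH2O = 0.3222 s.
Fraction remaining = e^(−Te/τ) = e^(−0.34/0.3222) = 0.3481.
Trapped volume = 473.69 × 0.3481 = 164.89 mL.

165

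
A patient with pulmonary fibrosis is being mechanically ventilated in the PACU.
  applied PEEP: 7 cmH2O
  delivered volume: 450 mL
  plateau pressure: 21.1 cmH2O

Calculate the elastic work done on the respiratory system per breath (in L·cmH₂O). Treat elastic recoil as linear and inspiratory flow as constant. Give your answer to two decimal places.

Elastic work ≈ ½ × (Pplat − PEEP) × Vt = 0.5 × (21.1 − 7) × 0.450 L = 0.5 × 14.1 × 0.450 = 3.173 L·cmH2O.

3.17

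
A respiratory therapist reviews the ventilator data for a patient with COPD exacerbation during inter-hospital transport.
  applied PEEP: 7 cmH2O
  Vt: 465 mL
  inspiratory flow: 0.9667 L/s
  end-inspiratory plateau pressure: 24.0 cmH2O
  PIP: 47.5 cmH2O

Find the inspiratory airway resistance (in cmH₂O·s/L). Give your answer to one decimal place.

24.3

Raw = (PIP − Pplat) / flow = (47.5 − 24.0) / 0.9667 = 23.5 / 0.9667 = 24.31 cmH2O·s/L.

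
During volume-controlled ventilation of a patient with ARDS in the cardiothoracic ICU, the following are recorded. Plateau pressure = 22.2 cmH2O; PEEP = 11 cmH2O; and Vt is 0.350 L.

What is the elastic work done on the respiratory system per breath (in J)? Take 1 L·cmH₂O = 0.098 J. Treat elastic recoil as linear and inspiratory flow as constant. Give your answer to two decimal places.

Elastic work ≈ ½ × (Pplat − PEEP) × Vt = 0.5 × (22.2 − 11) × 0.350 L = 0.5 × 11.2 × 0.350 = 1.96 L·cmH2O.
× 0.098 J/(L·cmH2O) → 0.1921 J.

0.19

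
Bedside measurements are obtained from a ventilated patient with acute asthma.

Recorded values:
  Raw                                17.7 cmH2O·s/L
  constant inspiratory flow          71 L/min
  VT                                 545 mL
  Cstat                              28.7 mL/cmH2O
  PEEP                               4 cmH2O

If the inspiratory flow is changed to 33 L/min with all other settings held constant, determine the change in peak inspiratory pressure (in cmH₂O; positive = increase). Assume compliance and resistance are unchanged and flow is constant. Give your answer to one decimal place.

Flow: 71 L/min ÷ 60 = 1.1833 L/s.
New flow: 33 L/min ÷ 60 = 0.55 L/s.
PIP = Vt/C + R·V̇ + PEEP (constant-flow equation of motion).
Only the resistive term changes: ΔPIP = R × ΔV̇ = 17.7 × (0.55 − 1.1833) = 17.7 × -0.6333 = -11.209 cmH2O.

-11.2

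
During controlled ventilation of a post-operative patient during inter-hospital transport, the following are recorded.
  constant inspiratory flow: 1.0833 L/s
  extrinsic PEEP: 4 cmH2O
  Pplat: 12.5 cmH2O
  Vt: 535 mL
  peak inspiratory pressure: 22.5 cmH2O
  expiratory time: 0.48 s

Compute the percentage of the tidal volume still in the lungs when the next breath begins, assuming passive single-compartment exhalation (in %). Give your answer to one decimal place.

R = (PIP − Pplat)/V̇ = (22.5 − 12.5) / 1.0833 = 10.0/1.0833 = 9.231 cmH2O·s/L.
C = Vt/(Pplat − PEEP) = 535.0 / (12.5 − 4) = 535.0/8.5 = 62.941 mL/cmH2O.
τ = R × C = 9.231 × 0.06294 L/cmH2O = 0.581 s.
Fraction remaining at end-expiration = e^(−Te/τ) = e^(−0.48/0.581) = 0.4377 → 43.77%.

43.8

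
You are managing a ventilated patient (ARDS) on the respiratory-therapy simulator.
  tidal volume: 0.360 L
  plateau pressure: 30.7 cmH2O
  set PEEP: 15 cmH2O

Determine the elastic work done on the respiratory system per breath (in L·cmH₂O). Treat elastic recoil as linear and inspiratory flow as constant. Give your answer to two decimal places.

2.83

Elastic work ≈ ½ × (Pplat − PEEP) × Vt = 0.5 × (30.7 − 15) × 0.360 L = 0.5 × 15.7 × 0.360 = 2.826 L·cmH2O.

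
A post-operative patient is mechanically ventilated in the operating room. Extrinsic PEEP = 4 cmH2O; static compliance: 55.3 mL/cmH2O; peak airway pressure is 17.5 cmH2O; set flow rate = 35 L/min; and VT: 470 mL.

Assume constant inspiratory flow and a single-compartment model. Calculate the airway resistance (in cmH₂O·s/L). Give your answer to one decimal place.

8.6

Flow: 35 L/min ÷ 60 = 0.5833 L/s.
Equation of motion (constant flow): PIP = Vt/C + R·V̇ + PEEP.
R·V̇ = PIP − Vt/C − PEEP = 17.5 − 470/55.3 − 4 = 17.5 − 8.499 − 4 = 5.001 cmH2O.
R = 5.001 / 0.5833 = 8.574 cmH2O·s/L.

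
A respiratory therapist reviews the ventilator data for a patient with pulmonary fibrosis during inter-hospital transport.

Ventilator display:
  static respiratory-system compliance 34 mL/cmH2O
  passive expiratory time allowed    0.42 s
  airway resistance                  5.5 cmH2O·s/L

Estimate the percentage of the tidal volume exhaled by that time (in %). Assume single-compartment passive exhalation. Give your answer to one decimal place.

89.4

τ = R × C = 5.5 × 34 mL/cmH2O = 5.5 × 0.034 L/cmH2O = 0.187 s.
Passive exhalation: V(t)/V₀ = e^(−t/τ) = e^(−0.42/0.187) = 0.1058.
Fraction exhaled = 1 − 0.1058 = 0.8942 → 89.42%.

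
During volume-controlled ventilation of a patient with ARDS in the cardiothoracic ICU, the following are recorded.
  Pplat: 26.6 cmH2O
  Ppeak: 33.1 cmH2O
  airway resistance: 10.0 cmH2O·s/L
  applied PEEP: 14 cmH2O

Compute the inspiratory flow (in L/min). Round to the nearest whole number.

39

flow = (PIP − Pplat) / Raw = (33.1 − 26.6) / 10.0 = 0.65 L/s × 60 = 39.0 L/min.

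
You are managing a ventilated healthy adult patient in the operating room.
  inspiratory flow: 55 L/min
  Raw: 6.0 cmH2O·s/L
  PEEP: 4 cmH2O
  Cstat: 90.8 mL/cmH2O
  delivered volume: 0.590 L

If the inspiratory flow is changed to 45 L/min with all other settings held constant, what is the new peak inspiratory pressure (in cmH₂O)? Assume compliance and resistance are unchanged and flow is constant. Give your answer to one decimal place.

Flow: 55 L/min ÷ 60 = 0.9167 L/s.
New flow: 45 L/min ÷ 60 = 0.75 L/s.
PIP = Vt/C + R·V̇ + PEEP (constant-flow equation of motion).
Only the resistive term changes: ΔPIP = R × ΔV̇ = 6.0 × (0.75 − 0.9167) = 6.0 × -0.1667 = -1.0 cmH2O.
Original PIP = 590/90.8 + 6.0×0.9167 + 4 = 15.998 cmH2O; new PIP = 15.998 + (-1.0) = 14.998 cmH2O.

15.0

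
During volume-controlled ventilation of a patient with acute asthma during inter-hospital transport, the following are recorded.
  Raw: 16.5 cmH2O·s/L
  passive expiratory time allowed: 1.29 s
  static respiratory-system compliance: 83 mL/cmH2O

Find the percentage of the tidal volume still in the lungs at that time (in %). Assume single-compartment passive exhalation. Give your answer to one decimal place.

τ = R × C = 16.5 × 83 mL/cmH2O = 16.5 × 0.083 L/cmH2O = 1.37 s.
Passive exhalation: V(t)/V₀ = e^(−t/τ) = e^(−1.29/1.37) = 0.39.
Fraction remaining = 0.39 → 39.0%.

39.0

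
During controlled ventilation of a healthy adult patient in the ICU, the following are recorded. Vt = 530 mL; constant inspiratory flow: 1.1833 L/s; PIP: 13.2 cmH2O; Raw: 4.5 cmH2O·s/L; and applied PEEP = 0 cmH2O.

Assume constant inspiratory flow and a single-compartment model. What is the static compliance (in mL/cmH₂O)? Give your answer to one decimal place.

Equation of motion (constant flow): PIP = Vt/C + R·V̇ + PEEP.
Vt/C = PIP − R·V̇ − PEEP = 13.2 − 4.5×1.1833 − 0 = 13.2 − 5.325 − 0 = 7.875 cmH2O.
C = Vt / 7.875 = 530 / 7.875 = 67.302 mL/cmH2O.

67.3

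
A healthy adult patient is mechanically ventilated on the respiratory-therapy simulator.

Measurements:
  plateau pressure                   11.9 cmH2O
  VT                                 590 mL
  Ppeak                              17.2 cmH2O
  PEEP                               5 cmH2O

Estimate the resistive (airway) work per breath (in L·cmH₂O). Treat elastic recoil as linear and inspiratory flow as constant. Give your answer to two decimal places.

With constant inspiratory flow the resistive pressure is constant at PIP − Pplat = 17.2 − 11.9 = 5.3 cmH2O, so resistive work = 5.3 × 0.590 = 3.127 L·cmH2O.

3.13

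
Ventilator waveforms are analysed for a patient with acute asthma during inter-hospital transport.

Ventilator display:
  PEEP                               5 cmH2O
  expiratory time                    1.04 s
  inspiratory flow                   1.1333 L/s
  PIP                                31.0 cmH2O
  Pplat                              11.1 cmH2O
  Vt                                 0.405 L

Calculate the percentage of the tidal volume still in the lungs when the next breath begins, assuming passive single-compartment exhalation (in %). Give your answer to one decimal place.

R = (PIP − Pplat)/V̇ = (31.0 − 11.1) / 1.1333 = 19.9/1.1333 = 17.559 cmH2O·s/L.
C = Vt/(Pplat − PEEP) = 405.0 / (11.1 − 5) = 405.0/6.1 = 66.393 mL/cmH2O.
τ = R × C = 17.559 × 0.06639 L/cmH2O = 1.166 s.
Fraction remaining at end-expiration = e^(−Te/τ) = e^(−1.04/1.166) = 0.4099 → 40.99%.

41.0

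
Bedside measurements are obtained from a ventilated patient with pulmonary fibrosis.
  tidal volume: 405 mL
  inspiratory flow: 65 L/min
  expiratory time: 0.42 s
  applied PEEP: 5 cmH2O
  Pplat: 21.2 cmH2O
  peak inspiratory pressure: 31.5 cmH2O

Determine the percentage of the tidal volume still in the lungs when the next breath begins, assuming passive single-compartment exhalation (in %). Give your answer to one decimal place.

Flow: 65 L/min ÷ 60 = 1.0833 L/s.
R = (PIP − Pplat)/V̇ = (31.5 − 21.2) / 1.0833 = 10.3/1.0833 = 9.508 cmH2O·s/L.
C = Vt/(Pplat − PEEP) = 405.0 / (21.2 − 5) = 405.0/16.2 = 25.0 mL/cmH2O.
τ = R × C = 9.508 × 0.025 L/cmH2O = 0.2377 s.
Fraction remaining at end-expiration = e^(−Te/τ) = e^(−0.42/0.2377) = 0.1709 → 17.09%.

17.1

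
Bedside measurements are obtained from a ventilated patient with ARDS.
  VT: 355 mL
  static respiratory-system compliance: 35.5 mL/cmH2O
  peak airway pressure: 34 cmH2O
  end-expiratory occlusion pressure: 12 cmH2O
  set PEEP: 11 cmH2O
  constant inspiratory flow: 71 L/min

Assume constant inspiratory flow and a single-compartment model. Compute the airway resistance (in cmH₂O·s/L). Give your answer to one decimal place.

Flow: 71 L/min ÷ 60 = 1.1833 L/s.
Total PEEP = 12 cmH2O (set 11 + intrinsic 1); this is the baseline alveolar pressure.
Equation of motion (constant flow): PIP = Vt/C + R·V̇ + PEEP.
R·V̇ = PIP − Vt/C − PEEP = 34 − 355/35.5 − 12 = 34 − 10.0 − 12 = 12.0 cmH2O.
R = 12.0 / 1.1833 = 10.141 cmH2O·s/L.

10.1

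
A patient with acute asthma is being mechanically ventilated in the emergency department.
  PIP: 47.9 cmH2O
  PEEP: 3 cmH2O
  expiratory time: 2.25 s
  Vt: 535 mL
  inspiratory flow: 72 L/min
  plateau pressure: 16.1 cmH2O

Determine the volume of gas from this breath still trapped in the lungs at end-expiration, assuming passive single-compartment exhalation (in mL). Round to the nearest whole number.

Flow: 72 L/min ÷ 60 = 1.2 L/s.
R = (PIP − Pplat)/V̇ = (47.9 − 16.1) / 1.2 = 31.8/1.2 = 26.5 cmH2O·s/L.
C = Vt/(Pplat − PEEP) = 535.0 / (16.1 − 3) = 535.0/13.1 = 40.84 mL/cmH2O.
τ = R × C = 26.5 × 0.04084 L/cmH2O = 1.082 s.
Fraction remaining = e^(−Te/τ) = e^(−2.25/1.082) = 0.125.
Trapped volume = 535.0 × 0.125 = 66.875 mL.

67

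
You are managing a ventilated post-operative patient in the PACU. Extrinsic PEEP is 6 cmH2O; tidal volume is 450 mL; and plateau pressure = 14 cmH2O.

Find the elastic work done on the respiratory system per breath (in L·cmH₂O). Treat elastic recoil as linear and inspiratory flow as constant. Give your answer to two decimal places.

1.80

Elastic work ≈ ½ × (Pplat − PEEP) × Vt = 0.5 × (14 − 6) × 0.450 L = 0.5 × 8.0 × 0.450 = 1.8 L·cmH2O.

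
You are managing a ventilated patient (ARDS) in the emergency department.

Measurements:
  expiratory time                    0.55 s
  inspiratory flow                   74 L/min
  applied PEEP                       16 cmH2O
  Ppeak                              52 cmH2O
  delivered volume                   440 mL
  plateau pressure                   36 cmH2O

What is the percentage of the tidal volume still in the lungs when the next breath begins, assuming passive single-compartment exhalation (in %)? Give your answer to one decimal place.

Flow: 74 L/min ÷ 60 = 1.2333 L/s.
R = (PIP − Pplat)/V̇ = (52 − 36) / 1.2333 = 16.0/1.2333 = 12.973 cmH2O·s/L.
C = Vt/(Pplat − PEEP) = 440.0 / (36 − 16) = 440.0/20.0 = 22.0 mL/cmH2O.
τ = R × C = 12.973 × 0.022 L/cmH2O = 0.2854 s.
Fraction remaining at end-expiration = e^(−Te/τ) = e^(−0.55/0.2854) = 0.1456 → 14.56%.

14.6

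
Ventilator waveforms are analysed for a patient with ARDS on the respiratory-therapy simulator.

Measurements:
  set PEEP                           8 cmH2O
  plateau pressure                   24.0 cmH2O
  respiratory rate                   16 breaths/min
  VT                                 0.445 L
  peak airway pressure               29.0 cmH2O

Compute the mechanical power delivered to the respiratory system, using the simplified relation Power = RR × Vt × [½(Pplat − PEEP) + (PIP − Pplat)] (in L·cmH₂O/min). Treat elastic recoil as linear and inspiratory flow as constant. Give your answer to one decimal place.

92.6

Per-breath work = Vt × [½(Pplat−PEEP) + (PIP−Pplat)] = 0.445 × [0.5×16.0 + 5.0] = 0.445 × 13.0 = 5.785 L·cmH2O.
Power = 16 × 5.785 = 92.56 L·cmH2O/min.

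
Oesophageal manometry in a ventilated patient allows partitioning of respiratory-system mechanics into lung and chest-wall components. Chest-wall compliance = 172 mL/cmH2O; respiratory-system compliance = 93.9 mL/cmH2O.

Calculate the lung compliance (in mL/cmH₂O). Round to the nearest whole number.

1/CL = 1/Crs − 1/Ccw.
1/CL = 1/93.9 − 1/172 = 0.004836.
CL = 206.78 mL/cmH2O.

207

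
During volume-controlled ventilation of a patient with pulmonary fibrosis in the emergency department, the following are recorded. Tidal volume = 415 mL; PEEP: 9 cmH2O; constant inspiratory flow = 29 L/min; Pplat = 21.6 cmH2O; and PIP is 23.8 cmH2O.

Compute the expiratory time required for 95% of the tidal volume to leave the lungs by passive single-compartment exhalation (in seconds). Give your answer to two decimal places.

0.45

Flow: 29 L/min ÷ 60 = 0.4833 L/s.
R = (PIP − Pplat)/V̇ = (23.8 − 21.6) / 0.4833 = 2.2/0.4833 = 4.552 cmH2O·s/L.
C = Vt/(Pplat − PEEP) = 415.0 / (21.6 − 9) = 415.0/12.6 = 32.937 mL/cmH2O.
τ = R × C = 4.552 × 0.03294 L/cmH2O = 0.1499 s.
t = −τ·ln(1 − 0.95) = −0.1499·ln(0.05) = 0.4491 s.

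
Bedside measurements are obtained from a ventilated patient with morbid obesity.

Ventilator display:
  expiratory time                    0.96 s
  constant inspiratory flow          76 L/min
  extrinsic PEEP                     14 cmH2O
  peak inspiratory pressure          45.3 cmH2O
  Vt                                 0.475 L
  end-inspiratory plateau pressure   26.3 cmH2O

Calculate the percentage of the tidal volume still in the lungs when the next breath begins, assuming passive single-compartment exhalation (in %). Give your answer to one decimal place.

Flow: 76 L/min ÷ 60 = 1.2667 L/s.
R = (PIP − Pplat)/V̇ = (45.3 − 26.3) / 1.2667 = 19.0/1.2667 = 15.0 cmH2O·s/L.
C = Vt/(Pplat − PEEP) = 475.0 / (26.3 − 14) = 475.0/12.3 = 38.618 mL/cmH2O.
τ = R × C = 15.0 × 0.03862 L/cmH2O = 0.5793 s.
Fraction remaining at end-expiration = e^(−Te/τ) = e^(−0.96/0.5793) = 0.1907 → 19.07%.

19.1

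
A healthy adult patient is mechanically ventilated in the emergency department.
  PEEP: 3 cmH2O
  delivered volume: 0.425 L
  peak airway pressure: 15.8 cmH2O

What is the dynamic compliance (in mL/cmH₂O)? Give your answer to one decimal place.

33.2

Dynamic compliance = Vt / (PIP − PEEP) = 425 / (15.8 − 3) = 425 / 12.8 = 33.203 mL/cmH2O.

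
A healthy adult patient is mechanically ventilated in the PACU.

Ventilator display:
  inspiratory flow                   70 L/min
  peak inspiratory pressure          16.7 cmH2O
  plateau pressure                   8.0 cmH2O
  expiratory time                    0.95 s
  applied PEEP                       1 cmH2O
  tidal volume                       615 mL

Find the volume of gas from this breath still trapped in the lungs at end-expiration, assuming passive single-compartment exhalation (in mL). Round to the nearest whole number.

Flow: 70 L/min ÷ 60 = 1.1667 L/s.
R = (PIP − Pplat)/V̇ = (16.7 − 8.0) / 1.1667 = 8.7/1.1667 = 7.457 cmH2O·s/L.
C = Vt/(Pplat − PEEP) = 615.0 / (8.0 − 1) = 615.0/7.0 = 87.857 mL/cmH2O.
τ = R × C = 7.457 × 0.08786 L/cmH2O = 0.6552 s.
Fraction remaining = e^(−Te/τ) = e^(−0.95/0.6552) = 0.2346.
Trapped volume = 615.0 × 0.2346 = 144.28 mL.

144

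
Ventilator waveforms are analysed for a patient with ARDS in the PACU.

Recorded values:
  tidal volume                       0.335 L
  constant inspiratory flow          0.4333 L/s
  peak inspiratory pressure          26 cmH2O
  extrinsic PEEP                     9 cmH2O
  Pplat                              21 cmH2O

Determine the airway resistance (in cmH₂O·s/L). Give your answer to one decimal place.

11.5

Raw = (PIP − Pplat) / flow = (26 − 21) / 0.4333 = 5.0 / 0.4333 = 11.539 cmH2O·s/L.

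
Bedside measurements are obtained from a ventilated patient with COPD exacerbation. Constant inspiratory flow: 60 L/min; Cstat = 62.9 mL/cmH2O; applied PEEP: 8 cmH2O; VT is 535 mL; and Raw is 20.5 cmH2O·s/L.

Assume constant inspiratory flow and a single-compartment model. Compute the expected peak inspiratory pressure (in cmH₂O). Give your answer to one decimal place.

Flow: 60 L/min ÷ 60 = 1 L/s.
Equation of motion (constant flow): PIP = Vt/C + R·V̇ + PEEP.
PIP = 535/62.9 + 20.5×1 + 8 = 8.506 + 20.5 + 8 = 37.006 cmH2O.

37.0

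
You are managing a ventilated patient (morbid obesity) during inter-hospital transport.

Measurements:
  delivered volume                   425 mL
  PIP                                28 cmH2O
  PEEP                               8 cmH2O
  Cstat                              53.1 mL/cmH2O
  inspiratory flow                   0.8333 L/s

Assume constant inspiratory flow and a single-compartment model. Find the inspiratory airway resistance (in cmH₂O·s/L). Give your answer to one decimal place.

Equation of motion (constant flow): PIP = Vt/C + R·V̇ + PEEP.
R·V̇ = PIP − Vt/C − PEEP = 28 − 425/53.1 − 8 = 28 − 8.004 − 8 = 11.996 cmH2O.
R = 11.996 / 0.8333 = 14.396 cmH2O·s/L.

14.4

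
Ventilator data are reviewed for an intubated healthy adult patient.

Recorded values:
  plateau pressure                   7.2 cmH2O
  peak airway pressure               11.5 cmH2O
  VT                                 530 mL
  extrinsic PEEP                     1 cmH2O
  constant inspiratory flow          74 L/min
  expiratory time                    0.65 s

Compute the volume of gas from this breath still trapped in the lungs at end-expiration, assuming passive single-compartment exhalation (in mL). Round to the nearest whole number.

60

Flow: 74 L/min ÷ 60 = 1.2333 L/s.
R = (PIP − Pplat)/V̇ = (11.5 − 7.2) / 1.2333 = 4.3/1.2333 = 3.487 cmH2O·s/L.
C = Vt/(Pplat − PEEP) = 530.0 / (7.2 − 1) = 530.0/6.2 = 85.484 mL/cmH2O.
τ = R × C = 3.487 × 0.08548 L/cmH2O = 0.2981 s.
Fraction remaining = e^(−Te/τ) = e^(−0.65/0.2981) = 0.113.
Trapped volume = 530.0 × 0.113 = 59.89 mL.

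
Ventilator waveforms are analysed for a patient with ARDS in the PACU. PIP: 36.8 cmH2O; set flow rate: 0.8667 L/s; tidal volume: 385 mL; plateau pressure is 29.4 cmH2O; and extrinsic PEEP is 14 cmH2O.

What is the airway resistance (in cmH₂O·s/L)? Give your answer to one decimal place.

8.5

Raw = (PIP − Pplat) / flow = (36.8 − 29.4) / 0.8667 = 7.4 / 0.8667 = 8.538 cmH2O·s/L.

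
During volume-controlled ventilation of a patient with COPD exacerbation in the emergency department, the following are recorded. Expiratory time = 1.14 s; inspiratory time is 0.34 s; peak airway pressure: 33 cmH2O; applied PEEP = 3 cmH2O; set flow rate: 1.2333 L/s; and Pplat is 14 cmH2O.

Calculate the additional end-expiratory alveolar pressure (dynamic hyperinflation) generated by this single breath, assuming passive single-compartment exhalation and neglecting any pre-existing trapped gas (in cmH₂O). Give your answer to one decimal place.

Vt = flow × Ti = 1.2333 L/s × 0.34 s × 1000 mL/L = 419.32 mL.
R = (PIP − Pplat)/V̇ = (33 − 14) / 1.2333 = 19.0/1.2333 = 15.406 cmH2O·s/L.
C = Vt/(Pplat − PEEP) = 419.32 / (14 − 3) = 419.32/11.0 = 38.12 mL/cmH2O.
τ = R × C = 15.406 × 0.03812 L/cmH2O = 0.5873 s.
Fraction remaining = e^(−Te/τ) = e^(−1.14/0.5873) = 0.1435; trapped volume = 419.32 × 0.1435 = 60.172 mL.
Additional alveolar pressure from trapping ≈ V_trapped / C = 60.172 / 38.12 = 1.578 cmH2O.

1.6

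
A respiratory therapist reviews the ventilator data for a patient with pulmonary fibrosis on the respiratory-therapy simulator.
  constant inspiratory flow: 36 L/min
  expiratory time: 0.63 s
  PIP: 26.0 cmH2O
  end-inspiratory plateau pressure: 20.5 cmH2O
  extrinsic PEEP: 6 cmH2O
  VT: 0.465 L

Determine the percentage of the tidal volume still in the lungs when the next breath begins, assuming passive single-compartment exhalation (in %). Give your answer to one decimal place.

Flow: 36 L/min ÷ 60 = 0.6 L/s.
R = (PIP − Pplat)/V̇ = (26.0 − 20.5) / 0.6 = 5.5/0.6 = 9.167 cmH2O·s/L.
C = Vt/(Pplat − PEEP) = 465.0 / (20.5 − 6) = 465.0/14.5 = 32.069 mL/cmH2O.
τ = R × C = 9.167 × 0.03207 L/cmH2O = 0.294 s.
Fraction remaining at end-expiration = e^(−Te/τ) = e^(−0.63/0.294) = 0.1173 → 11.73%.

11.7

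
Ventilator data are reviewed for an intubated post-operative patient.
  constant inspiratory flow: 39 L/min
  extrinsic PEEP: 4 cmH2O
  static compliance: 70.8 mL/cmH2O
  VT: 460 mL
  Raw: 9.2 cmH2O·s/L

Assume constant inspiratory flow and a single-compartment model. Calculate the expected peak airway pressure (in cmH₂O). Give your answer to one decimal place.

Flow: 39 L/min ÷ 60 = 0.65 L/s.
Equation of motion (constant flow): PIP = Vt/C + R·V̇ + PEEP.
PIP = 460/70.8 + 9.2×0.65 + 4 = 6.497 + 5.98 + 4 = 16.477 cmH2O.

16.5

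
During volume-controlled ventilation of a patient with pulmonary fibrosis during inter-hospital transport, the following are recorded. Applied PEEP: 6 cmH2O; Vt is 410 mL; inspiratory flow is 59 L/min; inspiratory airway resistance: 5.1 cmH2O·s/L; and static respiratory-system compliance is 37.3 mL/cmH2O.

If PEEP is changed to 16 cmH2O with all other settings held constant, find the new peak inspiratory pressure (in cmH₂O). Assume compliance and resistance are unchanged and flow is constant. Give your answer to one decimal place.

32.0

Flow: 59 L/min ÷ 60 = 0.9833 L/s.
PIP = Vt/C + R·V̇ + PEEP (constant-flow equation of motion).
Only the baseline term changes: ΔPIP = ΔPEEP = 16 − 6 = 10.0 cmH2O.
Original PIP = 410/37.3 + 5.1×0.9833 + 6 = 22.007 cmH2O; new PIP = 22.007 + (10.0) = 32.007 cmH2O.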